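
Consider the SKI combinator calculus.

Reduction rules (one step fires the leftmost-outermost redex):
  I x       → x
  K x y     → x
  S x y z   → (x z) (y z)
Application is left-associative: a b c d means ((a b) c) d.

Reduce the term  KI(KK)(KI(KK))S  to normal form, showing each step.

Answer: normal form = S  (in 4 steps)

Working:
  start: KI(KK)(KI(KK))S
  →1  I(KI(KK))S
  →2  KI(KK)S
  →3  IS
  →4  S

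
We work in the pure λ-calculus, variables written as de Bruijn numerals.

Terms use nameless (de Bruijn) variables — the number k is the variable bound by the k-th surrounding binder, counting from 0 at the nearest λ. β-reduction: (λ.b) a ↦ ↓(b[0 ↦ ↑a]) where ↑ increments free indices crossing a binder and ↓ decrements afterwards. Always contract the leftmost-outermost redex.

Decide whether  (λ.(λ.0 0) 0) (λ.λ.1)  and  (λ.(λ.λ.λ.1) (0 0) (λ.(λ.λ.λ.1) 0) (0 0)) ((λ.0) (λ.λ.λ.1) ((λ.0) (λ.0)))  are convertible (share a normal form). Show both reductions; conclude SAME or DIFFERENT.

Answer: SAME — A ⇓ λ.λ.λ.1, B ⇓ λ.λ.λ.1

Derivation:
Term A:
  start: (λ.(λ.0 0) 0) (λ.λ.1)
  →1  (λ.0 0) (λ.λ.1)
  →2  (λ.λ.1) (λ.λ.1)
  →3  λ.λ.λ.1

Term B:
  start: (λ.(λ.λ.λ.1) (0 0) (λ.(λ.λ.λ.1) 0) (0 0)) ((λ.0) (λ.λ.λ.1) ((λ.0) (λ.0)))
  →1  (λ.λ.λ.1) ((λ.0) (λ.λ.λ.1) ((λ.0) (λ.0)) ((λ.0) (λ.λ.λ.1) ((λ.0) (λ.0)))) (λ.(λ.λ.λ.1) 0) ((λ.0) (λ.λ.λ.1) ((λ.0) (λ.0)) ((λ.0) (λ.λ.λ.1) ((λ.0) (λ.0))))
  →2  (λ.λ.1) (λ.(λ.λ.λ.1) 0) ((λ.0) (λ.λ.λ.1) ((λ.0) (λ.0)) ((λ.0) (λ.λ.λ.1) ((λ.0) (λ.0))))
  →3  (λ.λ.(λ.λ.λ.1) 0) ((λ.0) (λ.λ.λ.1) ((λ.0) (λ.0)) ((λ.0) (λ.λ.λ.1) ((λ.0) (λ.0))))
  →4  λ.(λ.λ.λ.1) 0
  →5  λ.λ.λ.1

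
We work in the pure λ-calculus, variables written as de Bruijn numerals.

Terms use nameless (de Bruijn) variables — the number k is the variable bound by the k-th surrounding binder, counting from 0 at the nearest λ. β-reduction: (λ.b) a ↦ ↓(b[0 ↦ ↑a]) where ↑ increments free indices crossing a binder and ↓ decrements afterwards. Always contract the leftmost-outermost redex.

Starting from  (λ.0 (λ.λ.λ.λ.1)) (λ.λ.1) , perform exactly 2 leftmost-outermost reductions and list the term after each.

Answer: after 2 steps: λ.λ.λ.λ.λ.1

Working:
  start: (λ.0 (λ.λ.λ.λ.1)) (λ.λ.1)
  →1  (λ.λ.1) (λ.λ.λ.λ.1)
  →2  λ.λ.λ.λ.λ.1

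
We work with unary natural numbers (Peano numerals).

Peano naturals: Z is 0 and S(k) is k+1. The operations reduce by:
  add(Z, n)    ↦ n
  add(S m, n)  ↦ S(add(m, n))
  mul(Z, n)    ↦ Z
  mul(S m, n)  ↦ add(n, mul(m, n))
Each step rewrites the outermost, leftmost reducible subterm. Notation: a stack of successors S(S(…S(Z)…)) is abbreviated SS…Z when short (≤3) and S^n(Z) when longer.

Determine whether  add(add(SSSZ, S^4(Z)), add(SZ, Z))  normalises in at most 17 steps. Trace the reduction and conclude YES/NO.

Answer: YES — reaches normal form S^8(Z) in 14 ≤ 17 steps

Working:
  start: add(add(SSSZ, S^4(Z)), add(SZ, Z))
  step 1: add(S(add(SSZ, S^4(Z))), add(SZ, Z))
  step 2: S(add(add(SSZ, S^4(Z)), add(SZ, Z)))
  step 3: S(add(S(add(SZ, S^4(Z))), add(SZ, Z)))
  step 4: S(S(add(add(SZ, S^4(Z)), add(SZ, Z))))
  step 5: S(S(add(S(add(Z, S^4(Z))), add(SZ, Z))))
  step 6: S(S(S(add(add(Z, S^4(Z)), add(SZ, Z)))))
  step 7: S(S(S(add(S^4(Z), add(SZ, Z)))))
  step 8: S(S(S(S(add(SSSZ, add(SZ, Z))))))
  step 9: S(S(S(S(S(add(SSZ, add(SZ, Z)))))))
  step 10: S(S(S(S(S(S(add(SZ, add(SZ, Z))))))))
  step 11: S(S(S(S(S(S(S(add(Z, add(SZ, Z)))))))))
  step 12: S(S(S(S(S(S(S(add(SZ, Z))))))))
  step 13: S(S(S(S(S(S(S(S(add(Z, Z)))))))))
  step 14: S^8(Z)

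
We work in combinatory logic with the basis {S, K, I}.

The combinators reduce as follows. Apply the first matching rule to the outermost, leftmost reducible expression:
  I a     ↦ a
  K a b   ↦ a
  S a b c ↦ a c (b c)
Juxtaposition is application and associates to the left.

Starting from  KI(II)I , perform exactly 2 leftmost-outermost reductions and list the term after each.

  start: KI(II)I
  →1  II
  →2  I

Answer: after 2 steps: I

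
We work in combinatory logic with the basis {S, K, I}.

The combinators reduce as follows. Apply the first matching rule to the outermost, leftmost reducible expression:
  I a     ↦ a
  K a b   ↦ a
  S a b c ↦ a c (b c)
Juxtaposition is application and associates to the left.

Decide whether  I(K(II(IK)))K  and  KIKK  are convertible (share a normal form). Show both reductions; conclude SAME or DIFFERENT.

Answer: SAME — A ⇓ K, B ⇓ K

Working:
Term A:
  start: I(K(II(IK)))K
  step 1: K(II(IK))K
  step 2: II(IK)
  step 3: I(IK)
  step 4: IK
  step 5: K

Term B:
  start: KIKK
  step 1: IK
  step 2: K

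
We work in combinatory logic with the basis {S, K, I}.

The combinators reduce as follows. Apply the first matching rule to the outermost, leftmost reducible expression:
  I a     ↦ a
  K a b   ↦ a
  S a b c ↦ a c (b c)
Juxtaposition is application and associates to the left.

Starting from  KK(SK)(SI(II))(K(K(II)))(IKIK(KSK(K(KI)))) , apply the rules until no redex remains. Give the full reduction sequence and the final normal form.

  start: KK(SK)(SI(II))(K(K(II)))(IKIK(KSK(K(KI))))
  step 1: K(SI(II))(K(K(II)))(IKIK(KSK(K(KI))))
  step 2: SI(II)(IKIK(KSK(K(KI))))
  step 3: I(IKIK(KSK(K(KI))))(II(IKIK(KSK(K(KI)))))
  step 4: IKIK(KSK(K(KI)))(II(IKIK(KSK(K(KI)))))
  step 5: KIK(KSK(K(KI)))(II(IKIK(KSK(K(KI)))))
  step 6: I(KSK(K(KI)))(II(IKIK(KSK(K(KI)))))
  step 7: KSK(K(KI))(II(IKIK(KSK(K(KI)))))
  step 8: S(K(KI))(II(IKIK(KSK(K(KI)))))
  step 9: S(K(KI))(I(IKIK(KSK(K(KI)))))
  step 10: S(K(KI))(IKIK(KSK(K(KI))))
  step 11: S(K(KI))(KIK(KSK(K(KI))))
  step 12: S(K(KI))(I(KSK(K(KI))))
  step 13: S(K(KI))(KSK(K(KI)))
  step 14: S(K(KI))(S(K(KI)))

Answer: normal form = S(K(KI))(S(K(KI)))  (in 14 steps)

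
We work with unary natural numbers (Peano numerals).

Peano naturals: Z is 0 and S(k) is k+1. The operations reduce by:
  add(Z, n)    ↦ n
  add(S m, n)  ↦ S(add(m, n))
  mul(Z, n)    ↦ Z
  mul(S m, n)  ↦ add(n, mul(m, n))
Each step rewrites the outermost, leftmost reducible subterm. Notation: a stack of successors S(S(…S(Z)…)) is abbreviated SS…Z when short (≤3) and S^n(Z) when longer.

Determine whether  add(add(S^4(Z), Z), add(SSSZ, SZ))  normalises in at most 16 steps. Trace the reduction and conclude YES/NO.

  start: add(add(S^4(Z), Z), add(SSSZ, SZ))
  [1] add(S(add(SSSZ, Z)), add(SSSZ, SZ))
  [2] S(add(add(SSSZ, Z), add(SSSZ, SZ)))
  [3] S(add(S(add(SSZ, Z)), add(SSSZ, SZ)))
  [4] S(S(add(add(SSZ, Z), add(SSSZ, SZ))))
  [5] S(S(add(S(add(SZ, Z)), add(SSSZ, SZ))))
  [6] S(S(S(add(add(SZ, Z), add(SSSZ, SZ)))))
  [7] S(S(S(add(S(add(Z, Z)), add(SSSZ, SZ)))))
  [8] S(S(S(S(add(add(Z, Z), add(SSSZ, SZ))))))
  [9] S(S(S(S(add(Z, add(SSSZ, SZ))))))
  [10] S(S(S(S(add(SSSZ, SZ)))))
  [11] S(S(S(S(S(add(SSZ, SZ))))))
  [12] S(S(S(S(S(S(add(SZ, SZ)))))))
  [13] S(S(S(S(S(S(S(add(Z, SZ))))))))
  [14] S^8(Z)

Answer: YES — reaches normal form S^8(Z) in 14 ≤ 16 steps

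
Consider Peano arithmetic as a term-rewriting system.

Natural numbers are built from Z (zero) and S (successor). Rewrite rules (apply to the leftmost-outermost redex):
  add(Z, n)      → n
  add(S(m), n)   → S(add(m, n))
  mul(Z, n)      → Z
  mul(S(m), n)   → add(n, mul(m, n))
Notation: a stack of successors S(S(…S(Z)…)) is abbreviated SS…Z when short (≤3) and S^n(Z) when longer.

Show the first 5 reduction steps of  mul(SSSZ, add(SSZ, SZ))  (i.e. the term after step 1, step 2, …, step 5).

Answer: after 5 steps: S(S(add(add(Z, SZ), mul(SSZ, add(SSZ, SZ)))))

Reduction:
  start: mul(SSSZ, add(SSZ, SZ))
  →1  add(add(SSZ, SZ), mul(SSZ, add(SSZ, SZ)))
  →2  add(S(add(SZ, SZ)), mul(SSZ, add(SSZ, SZ)))
  →3  S(add(add(SZ, SZ), mul(SSZ, add(SSZ, SZ))))
  →4  S(add(S(add(Z, SZ)), mul(SSZ, add(SSZ, SZ))))
  →5  S(S(add(add(Z, SZ), mul(SSZ, add(SSZ, SZ)))))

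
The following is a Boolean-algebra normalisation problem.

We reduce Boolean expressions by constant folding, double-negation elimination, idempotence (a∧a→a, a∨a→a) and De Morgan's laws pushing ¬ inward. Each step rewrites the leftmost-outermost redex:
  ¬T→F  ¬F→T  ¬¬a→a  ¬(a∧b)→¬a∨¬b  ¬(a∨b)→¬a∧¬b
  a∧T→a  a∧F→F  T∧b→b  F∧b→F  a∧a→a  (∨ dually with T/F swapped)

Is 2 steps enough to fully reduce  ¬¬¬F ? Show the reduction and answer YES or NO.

  start: ¬¬¬F
  [1] ¬F
  [2] T

Answer: YES — reaches normal form T in 2 ≤ 2 steps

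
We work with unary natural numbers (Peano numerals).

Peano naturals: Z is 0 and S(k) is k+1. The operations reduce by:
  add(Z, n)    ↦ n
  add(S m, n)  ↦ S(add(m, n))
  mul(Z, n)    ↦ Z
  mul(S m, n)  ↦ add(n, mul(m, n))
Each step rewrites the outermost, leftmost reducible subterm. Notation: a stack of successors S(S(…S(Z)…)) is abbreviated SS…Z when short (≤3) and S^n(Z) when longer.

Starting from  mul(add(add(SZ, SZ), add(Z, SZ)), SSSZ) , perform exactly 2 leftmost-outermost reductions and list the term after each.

  start: mul(add(add(SZ, SZ), add(Z, SZ)), SSSZ)
  [1] mul(add(S(add(Z, SZ)), add(Z, SZ)), SSSZ)
  [2] mul(S(add(add(Z, SZ), add(Z, SZ))), SSSZ)

Answer: after 2 steps: mul(S(add(add(Z, SZ), add(Z, SZ))), SSSZ)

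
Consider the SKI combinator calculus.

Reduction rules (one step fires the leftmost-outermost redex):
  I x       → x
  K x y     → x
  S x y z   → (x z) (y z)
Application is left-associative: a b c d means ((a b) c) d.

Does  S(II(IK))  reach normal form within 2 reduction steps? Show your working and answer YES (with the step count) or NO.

  start: S(II(IK))
  step 1: S(I(IK))
  step 2: S(IK)

Answer: NO — after 2 steps the term is S(IK), not yet normal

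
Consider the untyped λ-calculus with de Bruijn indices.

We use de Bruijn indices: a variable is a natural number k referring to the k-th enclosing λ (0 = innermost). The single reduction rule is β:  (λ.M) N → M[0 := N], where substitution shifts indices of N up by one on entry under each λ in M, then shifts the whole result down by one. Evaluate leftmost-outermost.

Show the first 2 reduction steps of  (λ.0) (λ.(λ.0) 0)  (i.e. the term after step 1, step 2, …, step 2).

Answer: after 2 steps: λ.0

Derivation:
  start: (λ.0) (λ.(λ.0) 0)
  →1  λ.(λ.0) 0
  →2  λ.0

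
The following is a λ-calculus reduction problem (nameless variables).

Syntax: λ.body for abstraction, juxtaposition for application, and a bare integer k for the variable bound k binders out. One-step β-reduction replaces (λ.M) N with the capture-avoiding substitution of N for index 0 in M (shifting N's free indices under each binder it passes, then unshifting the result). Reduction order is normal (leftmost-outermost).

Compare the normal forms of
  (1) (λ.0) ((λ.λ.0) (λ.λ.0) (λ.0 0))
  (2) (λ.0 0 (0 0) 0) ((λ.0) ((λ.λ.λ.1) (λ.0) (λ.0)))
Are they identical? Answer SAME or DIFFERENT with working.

Term A:
  start: (λ.0) ((λ.λ.0) (λ.λ.0) (λ.0 0))
  step 1: (λ.λ.0) (λ.λ.0) (λ.0 0)
  step 2: (λ.0) (λ.0 0)
  step 3: λ.0 0

Term B:
  start: (λ.0 0 (0 0) 0) ((λ.0) ((λ.λ.λ.1) (λ.0) (λ.0)))
  step 1: (λ.0) ((λ.λ.λ.1) (λ.0) (λ.0)) ((λ.0) ((λ.λ.λ.1) (λ.0) (λ.0))) ((λ.0) ((λ.λ.λ.1) (λ.0) (λ.0)) ((λ.0) ((λ.λ.λ.1) (λ.0) (λ.0)))) ((λ.0) ((λ.λ.λ.1) (λ.0) (λ.0)))
  step 2: (λ.λ.λ.1) (λ.0) (λ.0) ((λ.0) ((λ.λ.λ.1) (λ.0) (λ.0))) ((λ.0) ((λ.λ.λ.1) (λ.0) (λ.0)) ((λ.0) ((λ.λ.λ.1) (λ.0) (λ.0)))) ((λ.0) ((λ.λ.λ.1) (λ.0) (λ.0)))
  step 3: (λ.λ.1) (λ.0) ((λ.0) ((λ.λ.λ.1) (λ.0) (λ.0))) ((λ.0) ((λ.λ.λ.1) (λ.0) (λ.0)) ((λ.0) ((λ.λ.λ.1) (λ.0) (λ.0)))) ((λ.0) ((λ.λ.λ.1) (λ.0) (λ.0)))
  step 4: (λ.λ.0) ((λ.0) ((λ.λ.λ.1) (λ.0) (λ.0))) ((λ.0) ((λ.λ.λ.1) (λ.0) (λ.0)) ((λ.0) ((λ.λ.λ.1) (λ.0) (λ.0)))) ((λ.0) ((λ.λ.λ.1) (λ.0) (λ.0)))
  step 5: (λ.0) ((λ.0) ((λ.λ.λ.1) (λ.0) (λ.0)) ((λ.0) ((λ.λ.λ.1) (λ.0) (λ.0)))) ((λ.0) ((λ.λ.λ.1) (λ.0) (λ.0)))
  step 6: (λ.0) ((λ.λ.λ.1) (λ.0) (λ.0)) ((λ.0) ((λ.λ.λ.1) (λ.0) (λ.0))) ((λ.0) ((λ.λ.λ.1) (λ.0) (λ.0)))
  step 7: (λ.λ.λ.1) (λ.0) (λ.0) ((λ.0) ((λ.λ.λ.1) (λ.0) (λ.0))) ((λ.0) ((λ.λ.λ.1) (λ.0) (λ.0)))
  step 8: (λ.λ.1) (λ.0) ((λ.0) ((λ.λ.λ.1) (λ.0) (λ.0))) ((λ.0) ((λ.λ.λ.1) (λ.0) (λ.0)))
  step 9: (λ.λ.0) ((λ.0) ((λ.λ.λ.1) (λ.0) (λ.0))) ((λ.0) ((λ.λ.λ.1) (λ.0) (λ.0)))
  step 10: (λ.0) ((λ.0) ((λ.λ.λ.1) (λ.0) (λ.0)))
  step 11: (λ.0) ((λ.λ.λ.1) (λ.0) (λ.0))
  step 12: (λ.λ.λ.1) (λ.0) (λ.0)
  step 13: (λ.λ.1) (λ.0)
  step 14: λ.λ.0

Answer: DIFFERENT — A ⇓ λ.0 0, B ⇓ λ.λ.0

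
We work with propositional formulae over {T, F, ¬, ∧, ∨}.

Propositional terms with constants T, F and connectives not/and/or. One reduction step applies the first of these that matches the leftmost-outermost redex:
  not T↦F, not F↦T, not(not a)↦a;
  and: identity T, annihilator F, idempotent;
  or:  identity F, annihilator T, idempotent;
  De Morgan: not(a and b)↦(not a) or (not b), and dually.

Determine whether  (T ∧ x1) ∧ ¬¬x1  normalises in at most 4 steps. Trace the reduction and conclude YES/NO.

  start: (T ∧ x1) ∧ ¬¬x1
  →1  x1 ∧ ¬¬x1
  →2  x1 ∧ x1
  →3  x1

Answer: YES — reaches normal form x1 in 3 ≤ 4 steps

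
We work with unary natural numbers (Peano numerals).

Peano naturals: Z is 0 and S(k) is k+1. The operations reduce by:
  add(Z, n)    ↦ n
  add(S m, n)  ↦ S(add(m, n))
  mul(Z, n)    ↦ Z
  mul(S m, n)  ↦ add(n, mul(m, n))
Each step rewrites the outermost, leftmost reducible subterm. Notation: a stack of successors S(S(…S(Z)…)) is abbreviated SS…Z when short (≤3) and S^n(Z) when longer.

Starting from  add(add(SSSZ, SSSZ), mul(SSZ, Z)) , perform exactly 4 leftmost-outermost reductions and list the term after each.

  start: add(add(SSSZ, SSSZ), mul(SSZ, Z))
  [1] add(S(add(SSZ, SSSZ)), mul(SSZ, Z))
  [2] S(add(add(SSZ, SSSZ), mul(SSZ, Z)))
  [3] S(add(S(add(SZ, SSSZ)), mul(SSZ, Z)))
  [4] S(S(add(add(SZ, SSSZ), mul(SSZ, Z))))

Answer: after 4 steps: S(S(add(add(SZ, SSSZ), mul(SSZ, Z))))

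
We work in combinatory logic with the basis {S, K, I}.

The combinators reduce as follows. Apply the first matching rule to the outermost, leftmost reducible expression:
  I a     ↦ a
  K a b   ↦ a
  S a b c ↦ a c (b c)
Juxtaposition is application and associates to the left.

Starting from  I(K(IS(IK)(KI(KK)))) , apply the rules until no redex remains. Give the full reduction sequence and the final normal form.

Answer: normal form = K(SKI)  (in 4 steps)

Reduction:
  start: I(K(IS(IK)(KI(KK))))
  [1] K(IS(IK)(KI(KK)))
  [2] K(S(IK)(KI(KK)))
  [3] K(SK(KI(KK)))
  [4] K(SKI)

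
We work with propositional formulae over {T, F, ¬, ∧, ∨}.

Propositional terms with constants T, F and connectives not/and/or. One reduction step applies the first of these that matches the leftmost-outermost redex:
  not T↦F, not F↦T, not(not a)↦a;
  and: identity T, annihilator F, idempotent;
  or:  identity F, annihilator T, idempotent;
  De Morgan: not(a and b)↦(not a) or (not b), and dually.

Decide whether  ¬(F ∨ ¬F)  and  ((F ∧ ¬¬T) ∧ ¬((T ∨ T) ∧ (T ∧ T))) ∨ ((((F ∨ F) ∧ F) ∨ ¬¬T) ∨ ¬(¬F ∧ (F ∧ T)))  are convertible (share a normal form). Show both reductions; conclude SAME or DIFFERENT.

Answer: DIFFERENT — A ⇓ F, B ⇓ T

Working:
Term A:
  start: ¬(F ∨ ¬F)
  step 1: ¬F ∧ ¬¬F
  step 2: T ∧ ¬¬F
  step 3: ¬¬F
  step 4: F

Term B:
  start: ((F ∧ ¬¬T) ∧ ¬((T ∨ T) ∧ (T ∧ T))) ∨ ((((F ∨ F) ∧ F) ∨ ¬¬T) ∨ ¬(¬F ∧ (F ∧ T)))
  step 1: (F ∧ ¬((T ∨ T) ∧ (T ∧ T))) ∨ ((((F ∨ F) ∧ F) ∨ ¬¬T) ∨ ¬(¬F ∧ (F ∧ T)))
  step 2: F ∨ ((((F ∨ F) ∧ F) ∨ ¬¬T) ∨ ¬(¬F ∧ (F ∧ T)))
  step 3: (((F ∨ F) ∧ F) ∨ ¬¬T) ∨ ¬(¬F ∧ (F ∧ T))
  step 4: (F ∨ ¬¬T) ∨ ¬(¬F ∧ (F ∧ T))
  step 5: ¬¬T ∨ ¬(¬F ∧ (F ∧ T))
  step 6: T ∨ ¬(¬F ∧ (F ∧ T))
  step 7: T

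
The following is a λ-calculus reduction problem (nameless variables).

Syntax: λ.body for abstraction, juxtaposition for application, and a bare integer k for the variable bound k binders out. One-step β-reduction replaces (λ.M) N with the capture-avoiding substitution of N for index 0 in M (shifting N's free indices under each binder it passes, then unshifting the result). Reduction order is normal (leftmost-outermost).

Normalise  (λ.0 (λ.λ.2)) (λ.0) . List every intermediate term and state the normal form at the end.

Answer: normal form = λ.λ.λ.0  (in 2 steps)

Working:
  start: (λ.0 (λ.λ.2)) (λ.0)
  →1  (λ.0) (λ.λ.λ.0)
  →2  λ.λ.λ.0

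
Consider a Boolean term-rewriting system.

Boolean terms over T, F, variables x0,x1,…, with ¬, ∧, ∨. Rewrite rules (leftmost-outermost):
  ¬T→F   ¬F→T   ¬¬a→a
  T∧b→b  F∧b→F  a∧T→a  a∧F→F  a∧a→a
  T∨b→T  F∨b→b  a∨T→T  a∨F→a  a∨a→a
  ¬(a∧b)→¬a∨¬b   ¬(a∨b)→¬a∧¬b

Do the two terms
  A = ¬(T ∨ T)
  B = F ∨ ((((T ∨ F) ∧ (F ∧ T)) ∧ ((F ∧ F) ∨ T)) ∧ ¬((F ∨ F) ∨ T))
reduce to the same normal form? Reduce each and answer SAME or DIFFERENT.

Term A:
  start: ¬(T ∨ T)
  →1  ¬T ∧ ¬T
  →2  ¬T
  →3  F

Term B:
  start: F ∨ ((((T ∨ F) ∧ (F ∧ T)) ∧ ((F ∧ F) ∨ T)) ∧ ¬((F ∨ F) ∨ T))
  →1  (((T ∨ F) ∧ (F ∧ T)) ∧ ((F ∧ F) ∨ T)) ∧ ¬((F ∨ F) ∨ T)
  →2  ((T ∧ (F ∧ T)) ∧ ((F ∧ F) ∨ T)) ∧ ¬((F ∨ F) ∨ T)
  →3  ((F ∧ T) ∧ ((F ∧ F) ∨ T)) ∧ ¬((F ∨ F) ∨ T)
  →4  (F ∧ ((F ∧ F) ∨ T)) ∧ ¬((F ∨ F) ∨ T)
  →5  F ∧ ¬((F ∨ F) ∨ T)
  →6  F

Answer: SAME — A ⇓ F, B ⇓ F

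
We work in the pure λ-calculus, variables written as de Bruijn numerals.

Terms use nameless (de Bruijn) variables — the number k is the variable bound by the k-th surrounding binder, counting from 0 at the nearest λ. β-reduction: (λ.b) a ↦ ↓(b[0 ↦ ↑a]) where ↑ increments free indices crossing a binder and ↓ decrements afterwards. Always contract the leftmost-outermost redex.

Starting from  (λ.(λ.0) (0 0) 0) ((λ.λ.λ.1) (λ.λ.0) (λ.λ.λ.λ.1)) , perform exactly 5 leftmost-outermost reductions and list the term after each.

Answer: after 5 steps: (λ.λ.λ.λ.1) ((λ.λ.λ.1) (λ.λ.0) (λ.λ.λ.λ.1))

Working:
  start: (λ.(λ.0) (0 0) 0) ((λ.λ.λ.1) (λ.λ.0) (λ.λ.λ.λ.1))
  →1  (λ.0) ((λ.λ.λ.1) (λ.λ.0) (λ.λ.λ.λ.1) ((λ.λ.λ.1) (λ.λ.0) (λ.λ.λ.λ.1))) ((λ.λ.λ.1) (λ.λ.0) (λ.λ.λ.λ.1))
  →2  (λ.λ.λ.1) (λ.λ.0) (λ.λ.λ.λ.1) ((λ.λ.λ.1) (λ.λ.0) (λ.λ.λ.λ.1)) ((λ.λ.λ.1) (λ.λ.0) (λ.λ.λ.λ.1))
  →3  (λ.λ.1) (λ.λ.λ.λ.1) ((λ.λ.λ.1) (λ.λ.0) (λ.λ.λ.λ.1)) ((λ.λ.λ.1) (λ.λ.0) (λ.λ.λ.λ.1))
  →4  (λ.λ.λ.λ.λ.1) ((λ.λ.λ.1) (λ.λ.0) (λ.λ.λ.λ.1)) ((λ.λ.λ.1) (λ.λ.0) (λ.λ.λ.λ.1))
  →5  (λ.λ.λ.λ.1) ((λ.λ.λ.1) (λ.λ.0) (λ.λ.λ.λ.1))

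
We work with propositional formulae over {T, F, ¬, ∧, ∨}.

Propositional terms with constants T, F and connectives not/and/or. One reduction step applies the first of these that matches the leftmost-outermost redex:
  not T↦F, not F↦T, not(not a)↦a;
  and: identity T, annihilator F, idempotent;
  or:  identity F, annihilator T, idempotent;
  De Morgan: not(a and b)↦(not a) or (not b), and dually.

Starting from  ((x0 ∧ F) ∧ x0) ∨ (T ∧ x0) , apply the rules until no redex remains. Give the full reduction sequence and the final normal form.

Answer: normal form = x0  (in 4 steps)

Reduction:
  start: ((x0 ∧ F) ∧ x0) ∨ (T ∧ x0)
  [1] (F ∧ x0) ∨ (T ∧ x0)
  [2] F ∨ (T ∧ x0)
  [3] T ∧ x0
  [4] x0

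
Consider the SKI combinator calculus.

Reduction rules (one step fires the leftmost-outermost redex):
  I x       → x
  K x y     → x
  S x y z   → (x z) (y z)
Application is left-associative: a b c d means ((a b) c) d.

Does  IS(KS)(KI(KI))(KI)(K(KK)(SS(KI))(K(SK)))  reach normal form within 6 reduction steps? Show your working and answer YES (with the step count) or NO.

Answer: NO — after 6 steps the term is S(KI)(KK(K(SK))), not yet normal

Working:
  start: IS(KS)(KI(KI))(KI)(K(KK)(SS(KI))(K(SK)))
  [1] S(KS)(KI(KI))(KI)(K(KK)(SS(KI))(K(SK)))
  [2] KS(KI)(KI(KI)(KI))(K(KK)(SS(KI))(K(SK)))
  [3] S(KI(KI)(KI))(K(KK)(SS(KI))(K(SK)))
  [4] S(I(KI))(K(KK)(SS(KI))(K(SK)))
  [5] S(KI)(K(KK)(SS(KI))(K(SK)))
  [6] S(KI)(KK(K(SK)))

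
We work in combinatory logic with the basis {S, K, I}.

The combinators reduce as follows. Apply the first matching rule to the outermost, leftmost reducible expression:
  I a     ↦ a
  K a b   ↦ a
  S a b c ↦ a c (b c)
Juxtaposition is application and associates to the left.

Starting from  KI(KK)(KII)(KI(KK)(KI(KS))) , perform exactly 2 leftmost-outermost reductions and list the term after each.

  start: KI(KK)(KII)(KI(KK)(KI(KS)))
  →1  I(KII)(KI(KK)(KI(KS)))
  →2  KII(KI(KK)(KI(KS)))

Answer: after 2 steps: KII(KI(KK)(KI(KS)))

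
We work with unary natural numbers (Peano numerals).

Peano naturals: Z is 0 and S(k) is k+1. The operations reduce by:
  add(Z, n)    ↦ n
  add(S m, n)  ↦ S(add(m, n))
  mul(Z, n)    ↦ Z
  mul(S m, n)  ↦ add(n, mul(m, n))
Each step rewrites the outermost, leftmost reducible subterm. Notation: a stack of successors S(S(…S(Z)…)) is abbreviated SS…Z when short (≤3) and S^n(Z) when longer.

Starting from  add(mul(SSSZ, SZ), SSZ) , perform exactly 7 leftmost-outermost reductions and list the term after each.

Answer: after 7 steps: S(S(add(add(Z, mul(SZ, SZ)), SSZ)))

Derivation:
  start: add(mul(SSSZ, SZ), SSZ)
  [1] add(add(SZ, mul(SSZ, SZ)), SSZ)
  [2] add(S(add(Z, mul(SSZ, SZ))), SSZ)
  [3] S(add(add(Z, mul(SSZ, SZ)), SSZ))
  [4] S(add(mul(SSZ, SZ), SSZ))
  [5] S(add(add(SZ, mul(SZ, SZ)), SSZ))
  [6] S(add(S(add(Z, mul(SZ, SZ))), SSZ))
  [7] S(S(add(add(Z, mul(SZ, SZ)), SSZ)))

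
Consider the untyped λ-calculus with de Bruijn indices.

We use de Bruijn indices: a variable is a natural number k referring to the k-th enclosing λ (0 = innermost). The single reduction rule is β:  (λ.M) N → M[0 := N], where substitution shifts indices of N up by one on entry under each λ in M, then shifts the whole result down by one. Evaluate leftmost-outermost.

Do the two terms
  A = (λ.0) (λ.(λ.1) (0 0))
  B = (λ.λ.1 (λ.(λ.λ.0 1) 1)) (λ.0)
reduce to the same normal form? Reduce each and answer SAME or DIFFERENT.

Term A:
  start: (λ.0) (λ.(λ.1) (0 0))
  [1] λ.(λ.1) (0 0)
  [2] λ.0

Term B:
  start: (λ.λ.1 (λ.(λ.λ.0 1) 1)) (λ.0)
  [1] λ.(λ.0) (λ.(λ.λ.0 1) 1)
  [2] λ.λ.(λ.λ.0 1) 1
  [3] λ.λ.λ.0 2

Answer: DIFFERENT — A ⇓ λ.0, B ⇓ λ.λ.λ.0 2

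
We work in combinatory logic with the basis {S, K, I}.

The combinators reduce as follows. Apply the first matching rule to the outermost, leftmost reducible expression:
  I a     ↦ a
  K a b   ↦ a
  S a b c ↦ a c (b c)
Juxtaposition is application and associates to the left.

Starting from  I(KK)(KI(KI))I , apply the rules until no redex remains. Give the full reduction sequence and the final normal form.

Answer: normal form = KI  (in 2 steps)

Working:
  start: I(KK)(KI(KI))I
  [1] KK(KI(KI))I
  [2] KI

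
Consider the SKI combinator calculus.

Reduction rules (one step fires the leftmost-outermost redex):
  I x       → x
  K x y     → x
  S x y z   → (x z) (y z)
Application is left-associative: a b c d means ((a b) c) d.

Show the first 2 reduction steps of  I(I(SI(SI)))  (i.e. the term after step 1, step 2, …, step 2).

Answer: after 2 steps: SI(SI)

Derivation:
  start: I(I(SI(SI)))
  →1  I(SI(SI))
  →2  SI(SI)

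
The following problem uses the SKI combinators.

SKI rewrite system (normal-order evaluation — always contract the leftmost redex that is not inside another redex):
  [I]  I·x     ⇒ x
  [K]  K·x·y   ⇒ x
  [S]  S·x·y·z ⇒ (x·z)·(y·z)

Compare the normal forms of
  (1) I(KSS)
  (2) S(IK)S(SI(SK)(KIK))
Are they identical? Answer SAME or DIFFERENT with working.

Answer: DIFFERENT — A ⇓ S, B ⇓ SKI

Derivation:
Term A:
  start: I(KSS)
  →1  KSS
  →2  S

Term B:
  start: S(IK)S(SI(SK)(KIK))
  →1  IK(SI(SK)(KIK))(S(SI(SK)(KIK)))
  →2  K(SI(SK)(KIK))(S(SI(SK)(KIK)))
  →3  SI(SK)(KIK)
  →4  I(KIK)(SK(KIK))
  →5  KIK(SK(KIK))
  →6  I(SK(KIK))
  →7  SK(KIK)
  →8  SKI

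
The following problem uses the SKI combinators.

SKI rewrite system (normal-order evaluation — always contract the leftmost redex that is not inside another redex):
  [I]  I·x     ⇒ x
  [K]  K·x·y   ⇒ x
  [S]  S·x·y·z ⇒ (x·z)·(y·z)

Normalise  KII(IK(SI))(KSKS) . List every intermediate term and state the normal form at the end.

Answer: normal form = SI  (in 4 steps)

Derivation:
  start: KII(IK(SI))(KSKS)
  [1] I(IK(SI))(KSKS)
  [2] IK(SI)(KSKS)
  [3] K(SI)(KSKS)
  [4] SI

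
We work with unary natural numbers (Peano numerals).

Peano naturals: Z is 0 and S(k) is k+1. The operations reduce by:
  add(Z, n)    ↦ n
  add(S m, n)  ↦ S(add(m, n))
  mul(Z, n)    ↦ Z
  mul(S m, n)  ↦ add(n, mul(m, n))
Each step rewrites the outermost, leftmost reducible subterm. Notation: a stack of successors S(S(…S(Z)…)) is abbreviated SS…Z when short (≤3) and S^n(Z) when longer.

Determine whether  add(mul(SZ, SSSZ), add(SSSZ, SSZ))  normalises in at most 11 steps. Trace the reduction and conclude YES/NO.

  start: add(mul(SZ, SSSZ), add(SSSZ, SSZ))
  step 1: add(add(SSSZ, mul(Z, SSSZ)), add(SSSZ, SSZ))
  step 2: add(S(add(SSZ, mul(Z, SSSZ))), add(SSSZ, SSZ))
  step 3: S(add(add(SSZ, mul(Z, SSSZ)), add(SSSZ, SSZ)))
  step 4: S(add(S(add(SZ, mul(Z, SSSZ))), add(SSSZ, SSZ)))
  step 5: S(S(add(add(SZ, mul(Z, SSSZ)), add(SSSZ, SSZ))))
  step 6: S(S(add(S(add(Z, mul(Z, SSSZ))), add(SSSZ, SSZ))))
  step 7: S(S(S(add(add(Z, mul(Z, SSSZ)), add(SSSZ, SSZ)))))
  step 8: S(S(S(add(mul(Z, SSSZ), add(SSSZ, SSZ)))))
  step 9: S(S(S(add(Z, add(SSSZ, SSZ)))))
  step 10: S(S(S(add(SSSZ, SSZ))))
  step 11: S(S(S(S(add(SSZ, SSZ)))))

Answer: NO — after 11 steps the term is S(S(S(S(add(SSZ, SSZ))))), not yet normal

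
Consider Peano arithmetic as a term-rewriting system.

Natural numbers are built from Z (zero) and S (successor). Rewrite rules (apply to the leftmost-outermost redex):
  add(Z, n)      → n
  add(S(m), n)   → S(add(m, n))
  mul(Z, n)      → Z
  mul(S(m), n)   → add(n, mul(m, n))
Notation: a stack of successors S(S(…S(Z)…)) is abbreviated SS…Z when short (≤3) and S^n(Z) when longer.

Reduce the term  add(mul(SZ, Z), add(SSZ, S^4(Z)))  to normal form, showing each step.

  start: add(mul(SZ, Z), add(SSZ, S^4(Z)))
  [1] add(add(Z, mul(Z, Z)), add(SSZ, S^4(Z)))
  [2] add(mul(Z, Z), add(SSZ, S^4(Z)))
  [3] add(Z, add(SSZ, S^4(Z)))
  [4] add(SSZ, S^4(Z))
  [5] S(add(SZ, S^4(Z)))
  [6] S(S(add(Z, S^4(Z))))
  [7] S^6(Z)

Answer: normal form = S^6(Z)  (in 7 steps)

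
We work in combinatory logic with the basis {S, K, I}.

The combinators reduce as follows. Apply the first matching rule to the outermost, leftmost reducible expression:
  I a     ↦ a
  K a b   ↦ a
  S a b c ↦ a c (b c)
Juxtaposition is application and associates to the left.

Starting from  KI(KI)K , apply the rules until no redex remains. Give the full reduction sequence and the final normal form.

  start: KI(KI)K
  [1] IK
  [2] K

Answer: normal form = K  (in 2 steps)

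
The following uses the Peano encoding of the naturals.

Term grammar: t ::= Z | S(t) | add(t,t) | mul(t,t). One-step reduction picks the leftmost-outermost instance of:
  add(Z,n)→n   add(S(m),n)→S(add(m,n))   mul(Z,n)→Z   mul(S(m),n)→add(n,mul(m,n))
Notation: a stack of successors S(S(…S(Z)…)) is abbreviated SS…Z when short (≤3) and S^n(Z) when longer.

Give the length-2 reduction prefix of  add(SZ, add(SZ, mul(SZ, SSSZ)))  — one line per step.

  start: add(SZ, add(SZ, mul(SZ, SSSZ)))
  →1  S(add(Z, add(SZ, mul(SZ, SSSZ))))
  →2  S(add(SZ, mul(SZ, SSSZ)))

Answer: after 2 steps: S(add(SZ, mul(SZ, SSSZ)))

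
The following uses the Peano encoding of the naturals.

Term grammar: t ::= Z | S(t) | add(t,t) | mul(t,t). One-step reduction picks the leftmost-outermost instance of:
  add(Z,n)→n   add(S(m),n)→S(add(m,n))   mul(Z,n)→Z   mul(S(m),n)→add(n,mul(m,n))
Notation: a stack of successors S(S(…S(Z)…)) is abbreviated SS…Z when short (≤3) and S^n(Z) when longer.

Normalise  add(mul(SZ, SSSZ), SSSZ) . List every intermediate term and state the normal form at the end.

Answer: normal form = S^6(Z)  (in 10 steps)

Working:
  start: add(mul(SZ, SSSZ), SSSZ)
  [1] add(add(SSSZ, mul(Z, SSSZ)), SSSZ)
  [2] add(S(add(SSZ, mul(Z, SSSZ))), SSSZ)
  [3] S(add(add(SSZ, mul(Z, SSSZ)), SSSZ))
  [4] S(add(S(add(SZ, mul(Z, SSSZ))), SSSZ))
  [5] S(S(add(add(SZ, mul(Z, SSSZ)), SSSZ)))
  [6] S(S(add(S(add(Z, mul(Z, SSSZ))), SSSZ)))
  [7] S(S(S(add(add(Z, mul(Z, SSSZ)), SSSZ))))
  [8] S(S(S(add(mul(Z, SSSZ), SSSZ))))
  [9] S(S(S(add(Z, SSSZ))))
  [10] S^6(Z)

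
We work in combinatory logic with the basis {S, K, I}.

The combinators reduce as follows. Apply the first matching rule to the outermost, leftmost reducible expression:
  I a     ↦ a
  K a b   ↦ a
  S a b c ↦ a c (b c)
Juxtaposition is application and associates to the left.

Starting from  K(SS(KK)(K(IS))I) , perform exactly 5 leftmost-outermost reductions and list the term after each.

Answer: after 5 steps: K(S(KI))

Working:
  start: K(SS(KK)(K(IS))I)
  [1] K(S(K(IS))(KK(K(IS)))I)
  [2] K(K(IS)I(KK(K(IS))I))
  [3] K(IS(KK(K(IS))I))
  [4] K(S(KK(K(IS))I))
  [5] K(S(KI))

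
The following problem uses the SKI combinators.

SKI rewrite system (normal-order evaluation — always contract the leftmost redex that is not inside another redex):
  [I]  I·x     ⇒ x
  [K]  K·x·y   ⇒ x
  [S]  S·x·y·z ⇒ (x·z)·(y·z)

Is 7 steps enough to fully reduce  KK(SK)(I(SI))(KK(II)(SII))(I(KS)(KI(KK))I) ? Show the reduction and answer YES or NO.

  start: KK(SK)(I(SI))(KK(II)(SII))(I(KS)(KI(KK))I)
  step 1: K(I(SI))(KK(II)(SII))(I(KS)(KI(KK))I)
  step 2: I(SI)(I(KS)(KI(KK))I)
  step 3: SI(I(KS)(KI(KK))I)
  step 4: SI(KS(KI(KK))I)
  step 5: SI(SI)

Answer: YES — reaches normal form SI(SI) in 5 ≤ 7 steps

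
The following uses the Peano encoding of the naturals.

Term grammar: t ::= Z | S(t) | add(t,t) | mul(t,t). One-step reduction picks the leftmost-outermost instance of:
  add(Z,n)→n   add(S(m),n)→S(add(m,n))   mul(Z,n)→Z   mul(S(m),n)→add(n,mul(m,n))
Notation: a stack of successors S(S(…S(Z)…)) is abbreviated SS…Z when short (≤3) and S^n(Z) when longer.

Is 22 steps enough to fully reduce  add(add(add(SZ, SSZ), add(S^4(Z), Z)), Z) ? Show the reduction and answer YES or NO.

Answer: YES — reaches normal form S^7(Z) in 19 ≤ 22 steps

Working:
  start: add(add(add(SZ, SSZ), add(S^4(Z), Z)), Z)
  step 1: add(add(S(add(Z, SSZ)), add(S^4(Z), Z)), Z)
  step 2: add(S(add(add(Z, SSZ), add(S^4(Z), Z))), Z)
  step 3: S(add(add(add(Z, SSZ), add(S^4(Z), Z)), Z))
  step 4: S(add(add(SSZ, add(S^4(Z), Z)), Z))
  step 5: S(add(S(add(SZ, add(S^4(Z), Z))), Z))
  step 6: S(S(add(add(SZ, add(S^4(Z), Z)), Z)))
  step 7: S(S(add(S(add(Z, add(S^4(Z), Z))), Z)))
  step 8: S(S(S(add(add(Z, add(S^4(Z), Z)), Z))))
  step 9: S(S(S(add(add(S^4(Z), Z), Z))))
  step 10: S(S(S(add(S(add(SSSZ, Z)), Z))))
  step 11: S(S(S(S(add(add(SSSZ, Z), Z)))))
  step 12: S(S(S(S(add(S(add(SSZ, Z)), Z)))))
  step 13: S(S(S(S(S(add(add(SSZ, Z), Z))))))
  step 14: S(S(S(S(S(add(S(add(SZ, Z)), Z))))))
  step 15: S(S(S(S(S(S(add(add(SZ, Z), Z)))))))
  step 16: S(S(S(S(S(S(add(S(add(Z, Z)), Z)))))))
  step 17: S(S(S(S(S(S(S(add(add(Z, Z), Z))))))))
  step 18: S(S(S(S(S(S(S(add(Z, Z))))))))
  step 19: S^7(Z)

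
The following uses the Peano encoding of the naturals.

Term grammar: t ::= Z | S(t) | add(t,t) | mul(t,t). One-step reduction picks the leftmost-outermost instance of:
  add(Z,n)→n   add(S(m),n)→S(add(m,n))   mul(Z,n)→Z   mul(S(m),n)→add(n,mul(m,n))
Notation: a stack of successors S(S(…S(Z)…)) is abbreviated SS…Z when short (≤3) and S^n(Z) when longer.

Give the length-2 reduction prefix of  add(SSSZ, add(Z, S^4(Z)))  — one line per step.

  start: add(SSSZ, add(Z, S^4(Z)))
  [1] S(add(SSZ, add(Z, S^4(Z))))
  [2] S(S(add(SZ, add(Z, S^4(Z)))))

Answer: after 2 steps: S(S(add(SZ, add(Z, S^4(Z)))))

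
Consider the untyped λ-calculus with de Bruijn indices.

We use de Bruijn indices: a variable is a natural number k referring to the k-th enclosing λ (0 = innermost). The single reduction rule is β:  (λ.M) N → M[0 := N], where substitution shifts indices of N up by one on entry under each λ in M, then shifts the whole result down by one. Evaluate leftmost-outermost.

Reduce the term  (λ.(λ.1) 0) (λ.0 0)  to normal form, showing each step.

  start: (λ.(λ.1) 0) (λ.0 0)
  [1] (λ.λ.0 0) (λ.0 0)
  [2] λ.0 0

Answer: normal form = λ.0 0  (in 2 steps)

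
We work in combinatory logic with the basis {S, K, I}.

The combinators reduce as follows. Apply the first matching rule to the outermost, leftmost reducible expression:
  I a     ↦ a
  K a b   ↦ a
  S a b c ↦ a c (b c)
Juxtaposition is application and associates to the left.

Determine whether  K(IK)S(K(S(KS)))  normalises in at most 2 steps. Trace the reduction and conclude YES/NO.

  start: K(IK)S(K(S(KS)))
  [1] IK(K(S(KS)))
  [2] K(K(S(KS)))

Answer: YES — reaches normal form K(K(S(KS))) in 2 ≤ 2 steps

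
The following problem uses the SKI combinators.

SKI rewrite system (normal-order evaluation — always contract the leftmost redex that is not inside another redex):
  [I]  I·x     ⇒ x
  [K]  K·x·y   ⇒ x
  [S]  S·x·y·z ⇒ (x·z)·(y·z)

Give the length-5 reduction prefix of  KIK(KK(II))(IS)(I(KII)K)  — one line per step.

Answer: after 5 steps: S

Derivation:
  start: KIK(KK(II))(IS)(I(KII)K)
  step 1: I(KK(II))(IS)(I(KII)K)
  step 2: KK(II)(IS)(I(KII)K)
  step 3: K(IS)(I(KII)K)
  step 4: IS
  step 5: S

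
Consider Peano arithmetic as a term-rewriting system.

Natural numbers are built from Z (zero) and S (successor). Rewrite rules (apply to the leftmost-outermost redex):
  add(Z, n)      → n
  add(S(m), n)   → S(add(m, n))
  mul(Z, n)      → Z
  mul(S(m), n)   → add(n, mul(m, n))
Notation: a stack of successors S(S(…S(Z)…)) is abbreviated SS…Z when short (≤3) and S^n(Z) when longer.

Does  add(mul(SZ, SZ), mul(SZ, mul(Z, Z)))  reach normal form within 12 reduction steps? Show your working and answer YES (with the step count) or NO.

  start: add(mul(SZ, SZ), mul(SZ, mul(Z, Z)))
  →1  add(add(SZ, mul(Z, SZ)), mul(SZ, mul(Z, Z)))
  →2  add(S(add(Z, mul(Z, SZ))), mul(SZ, mul(Z, Z)))
  →3  S(add(add(Z, mul(Z, SZ)), mul(SZ, mul(Z, Z))))
  →4  S(add(mul(Z, SZ), mul(SZ, mul(Z, Z))))
  →5  S(add(Z, mul(SZ, mul(Z, Z))))
  →6  S(mul(SZ, mul(Z, Z)))
  →7  S(add(mul(Z, Z), mul(Z, mul(Z, Z))))
  →8  S(add(Z, mul(Z, mul(Z, Z))))
  →9  S(mul(Z, mul(Z, Z)))
  →10  SZ

Answer: YES — reaches normal form SZ in 10 ≤ 12 steps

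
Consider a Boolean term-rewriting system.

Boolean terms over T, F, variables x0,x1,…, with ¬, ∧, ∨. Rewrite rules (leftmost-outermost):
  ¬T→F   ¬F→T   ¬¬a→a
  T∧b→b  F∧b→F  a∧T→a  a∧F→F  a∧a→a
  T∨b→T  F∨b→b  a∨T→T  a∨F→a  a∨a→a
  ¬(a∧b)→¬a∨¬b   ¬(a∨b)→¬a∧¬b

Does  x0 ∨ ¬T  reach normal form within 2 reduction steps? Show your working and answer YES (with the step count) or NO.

  start: x0 ∨ ¬T
  step 1: x0 ∨ F
  step 2: x0

Answer: YES — reaches normal form x0 in 2 ≤ 2 steps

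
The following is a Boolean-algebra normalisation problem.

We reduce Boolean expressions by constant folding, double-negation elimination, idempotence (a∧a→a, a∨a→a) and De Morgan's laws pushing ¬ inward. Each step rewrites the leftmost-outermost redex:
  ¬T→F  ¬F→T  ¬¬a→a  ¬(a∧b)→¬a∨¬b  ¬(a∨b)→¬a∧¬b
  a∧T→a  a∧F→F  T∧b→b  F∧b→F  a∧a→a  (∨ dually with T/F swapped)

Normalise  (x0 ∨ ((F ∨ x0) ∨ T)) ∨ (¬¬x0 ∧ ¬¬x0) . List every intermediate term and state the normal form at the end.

  start: (x0 ∨ ((F ∨ x0) ∨ T)) ∨ (¬¬x0 ∧ ¬¬x0)
  →1  (x0 ∨ T) ∨ (¬¬x0 ∧ ¬¬x0)
  →2  T ∨ (¬¬x0 ∧ ¬¬x0)
  →3  T

Answer: normal form = T  (in 3 steps)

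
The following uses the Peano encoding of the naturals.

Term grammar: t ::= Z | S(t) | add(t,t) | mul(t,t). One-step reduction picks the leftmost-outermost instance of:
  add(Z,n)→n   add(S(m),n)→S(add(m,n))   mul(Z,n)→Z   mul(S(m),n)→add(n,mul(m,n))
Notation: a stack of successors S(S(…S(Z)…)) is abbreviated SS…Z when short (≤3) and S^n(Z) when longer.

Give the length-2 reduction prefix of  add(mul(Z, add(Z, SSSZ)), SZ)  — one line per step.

Answer: after 2 steps: SZ

Derivation:
  start: add(mul(Z, add(Z, SSSZ)), SZ)
  step 1: add(Z, SZ)
  step 2: SZ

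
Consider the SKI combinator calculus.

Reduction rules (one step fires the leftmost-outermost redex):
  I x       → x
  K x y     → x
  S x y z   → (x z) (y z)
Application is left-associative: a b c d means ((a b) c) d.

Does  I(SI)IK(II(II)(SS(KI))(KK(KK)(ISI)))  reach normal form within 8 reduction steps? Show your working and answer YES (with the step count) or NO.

Answer: YES — reaches normal form K in 5 ≤ 8 steps

Reduction:
  start: I(SI)IK(II(II)(SS(KI))(KK(KK)(ISI)))
  step 1: SIIK(II(II)(SS(KI))(KK(KK)(ISI)))
  step 2: IK(IK)(II(II)(SS(KI))(KK(KK)(ISI)))
  step 3: K(IK)(II(II)(SS(KI))(KK(KK)(ISI)))
  step 4: IK
  step 5: K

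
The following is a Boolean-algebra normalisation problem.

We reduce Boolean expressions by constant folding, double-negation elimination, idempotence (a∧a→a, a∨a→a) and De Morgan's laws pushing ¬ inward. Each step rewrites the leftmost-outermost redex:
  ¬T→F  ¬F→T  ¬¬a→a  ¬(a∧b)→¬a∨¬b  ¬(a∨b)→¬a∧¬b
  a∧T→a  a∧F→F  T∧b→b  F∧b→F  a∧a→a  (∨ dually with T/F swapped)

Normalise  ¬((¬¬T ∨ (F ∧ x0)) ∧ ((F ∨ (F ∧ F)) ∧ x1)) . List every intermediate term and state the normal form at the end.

  start: ¬((¬¬T ∨ (F ∧ x0)) ∧ ((F ∨ (F ∧ F)) ∧ x1))
  →1  ¬(¬¬T ∨ (F ∧ x0)) ∨ ¬((F ∨ (F ∧ F)) ∧ x1)
  →2  (¬¬¬T ∧ ¬(F ∧ x0)) ∨ ¬((F ∨ (F ∧ F)) ∧ x1)
  →3  (¬T ∧ ¬(F ∧ x0)) ∨ ¬((F ∨ (F ∧ F)) ∧ x1)
  →4  (F ∧ ¬(F ∧ x0)) ∨ ¬((F ∨ (F ∧ F)) ∧ x1)
  →5  F ∨ ¬((F ∨ (F ∧ F)) ∧ x1)
  →6  ¬((F ∨ (F ∧ F)) ∧ x1)
  →7  ¬(F ∨ (F ∧ F)) ∨ ¬x1
  →8  (¬F ∧ ¬(F ∧ F)) ∨ ¬x1
  →9  (T ∧ ¬(F ∧ F)) ∨ ¬x1
  →10  ¬(F ∧ F) ∨ ¬x1
  →11  (¬F ∨ ¬F) ∨ ¬x1
  →12  ¬F ∨ ¬x1
  →13  T ∨ ¬x1
  →14  T

Answer: normal form = T  (in 14 steps)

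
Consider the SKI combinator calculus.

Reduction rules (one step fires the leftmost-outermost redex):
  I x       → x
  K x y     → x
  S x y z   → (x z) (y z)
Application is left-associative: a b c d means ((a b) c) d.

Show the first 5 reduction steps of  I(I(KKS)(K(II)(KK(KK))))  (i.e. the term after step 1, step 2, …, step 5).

  start: I(I(KKS)(K(II)(KK(KK))))
  step 1: I(KKS)(K(II)(KK(KK)))
  step 2: KKS(K(II)(KK(KK)))
  step 3: K(K(II)(KK(KK)))
  step 4: K(II)
  step 5: KI

Answer: after 5 steps: KI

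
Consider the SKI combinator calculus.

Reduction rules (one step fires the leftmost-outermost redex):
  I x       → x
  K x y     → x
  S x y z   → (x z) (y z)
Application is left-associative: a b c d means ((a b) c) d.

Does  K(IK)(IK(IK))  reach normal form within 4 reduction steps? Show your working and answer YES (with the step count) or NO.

Answer: YES — reaches normal form K in 2 ≤ 4 steps

Derivation:
  start: K(IK)(IK(IK))
  →1  IK
  →2  K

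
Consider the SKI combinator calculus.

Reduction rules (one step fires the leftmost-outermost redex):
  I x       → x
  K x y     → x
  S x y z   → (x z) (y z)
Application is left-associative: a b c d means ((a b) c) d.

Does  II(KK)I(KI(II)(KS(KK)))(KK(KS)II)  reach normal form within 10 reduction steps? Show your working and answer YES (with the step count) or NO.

Answer: YES — reaches normal form S in 7 ≤ 10 steps

Reduction:
  start: II(KK)I(KI(II)(KS(KK)))(KK(KS)II)
  step 1: I(KK)I(KI(II)(KS(KK)))(KK(KS)II)
  step 2: KKI(KI(II)(KS(KK)))(KK(KS)II)
  step 3: K(KI(II)(KS(KK)))(KK(KS)II)
  step 4: KI(II)(KS(KK))
  step 5: I(KS(KK))
  step 6: KS(KK)
  step 7: S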